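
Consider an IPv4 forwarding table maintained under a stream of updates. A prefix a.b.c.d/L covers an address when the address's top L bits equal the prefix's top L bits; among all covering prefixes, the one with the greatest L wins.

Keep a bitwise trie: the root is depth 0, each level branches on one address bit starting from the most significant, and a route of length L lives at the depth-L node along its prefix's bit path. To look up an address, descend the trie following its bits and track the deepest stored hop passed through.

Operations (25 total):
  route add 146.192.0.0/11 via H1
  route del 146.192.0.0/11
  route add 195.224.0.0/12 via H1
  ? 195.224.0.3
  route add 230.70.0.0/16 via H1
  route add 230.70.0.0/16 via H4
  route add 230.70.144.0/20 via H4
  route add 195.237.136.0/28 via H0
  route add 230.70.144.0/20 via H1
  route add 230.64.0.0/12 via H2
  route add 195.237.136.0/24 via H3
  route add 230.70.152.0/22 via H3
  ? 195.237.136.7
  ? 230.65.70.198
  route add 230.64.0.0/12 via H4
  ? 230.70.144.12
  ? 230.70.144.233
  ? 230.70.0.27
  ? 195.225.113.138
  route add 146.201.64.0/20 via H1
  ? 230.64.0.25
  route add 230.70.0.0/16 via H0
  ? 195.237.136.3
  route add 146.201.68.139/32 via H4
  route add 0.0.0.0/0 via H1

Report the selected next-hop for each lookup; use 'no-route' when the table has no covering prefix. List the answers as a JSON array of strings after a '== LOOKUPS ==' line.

Apply in order:
  + 146.192.0.0/11 (H1) depth=11
  - 146.192.0.0/11 clear@11
  + 195.224.0.0/12 (H1) depth=12
  ? 195.224.0.3  path d0:-→d1:-→d2:-→d3:-→d4:-→d5:-→d6:-→d7:-→d8:-→d9:-→d10:-→d11:-→d12:H1  best=H1
  + 230.70.0.0/16 (H1) depth=16
  + 230.70.0.0/16 (H4) depth=16
  + 230.70.144.0/20 (H4) depth=20
  + 195.237.136.0/28 (H0) depth=28
  + 230.70.144.0/20 (H1) depth=20
  + 230.64.0.0/12 (H2) depth=12
  + 195.237.136.0/24 (H3) depth=24
  + 230.70.152.0/22 (H3) depth=22
  ? 195.237.136.7  path d0:-→d1:-→d2:-→d3:-→d4:-→d5:-→d6:-→d7:-→d8:-→d9:-→d10:-→d11:-→d12:H1→d13:-→d14:-→d15:-→d16:-→d17:-→d18:-→d19:-→d20:-→d21:-→d22:-→d23:-→d24:H3→d25:-→d26:-→d27:-→d28:H0  best=H0
  ? 230.65.70.198  path d0:-→d1:-→d2:-→d3:-→d4:-→d5:-→d6:-→d7:-→d8:-→d9:-→d10:-→d11:-→d12:H2→d13:-  best=H2
  + 230.64.0.0/12 (H4) depth=12
  ? 230.70.144.12  path d0:-→d1:-→d2:-→d3:-→d4:-→d5:-→d6:-→d7:-→d8:-→d9:-→d10:-→d11:-→d12:H4→d13:-→d14:-→d15:-→d16:H4→d17:-→d18:-→d19:-→d20:H1  best=H1
  ? 230.70.144.233  path d0:-→d1:-→d2:-→d3:-→d4:-→d5:-→d6:-→d7:-→d8:-→d9:-→d10:-→d11:-→d12:H4→d13:-→d14:-→d15:-→d16:H4→d17:-→d18:-→d19:-→d20:H1  best=H1
  ? 230.70.0.27  path d0:-→d1:-→d2:-→d3:-→d4:-→d5:-→d6:-→d7:-→d8:-→d9:-→d10:-→d11:-→d12:H4→d13:-→d14:-→d15:-→d16:H4  best=H4
  ? 195.225.113.138  path d0:-→d1:-→d2:-→d3:-→d4:-→d5:-→d6:-→d7:-→d8:-→d9:-→d10:-→d11:-→d12:H1  best=H1
  + 146.201.64.0/20 (H1) depth=20
  ? 230.64.0.25  path d0:-→d1:-→d2:-→d3:-→d4:-→d5:-→d6:-→d7:-→d8:-→d9:-→d10:-→d11:-→d12:H4→d13:-  best=H4
  + 230.70.0.0/16 (H0) depth=16
  ? 195.237.136.3  path d0:-→d1:-→d2:-→d3:-→d4:-→d5:-→d6:-→d7:-→d8:-→d9:-→d10:-→d11:-→d12:H1→d13:-→d14:-→d15:-→d16:-→d17:-→d18:-→d19:-→d20:-→d21:-→d22:-→d23:-→d24:H3→d25:-→d26:-→d27:-→d28:H0  best=H0
  + 146.201.68.139/32 (H4) depth=32
  + 0.0.0.0/0 (H1) depth=0

== LOOKUPS ==
["H1","H0","H2","H1","H1","H4","H1","H4","H0"]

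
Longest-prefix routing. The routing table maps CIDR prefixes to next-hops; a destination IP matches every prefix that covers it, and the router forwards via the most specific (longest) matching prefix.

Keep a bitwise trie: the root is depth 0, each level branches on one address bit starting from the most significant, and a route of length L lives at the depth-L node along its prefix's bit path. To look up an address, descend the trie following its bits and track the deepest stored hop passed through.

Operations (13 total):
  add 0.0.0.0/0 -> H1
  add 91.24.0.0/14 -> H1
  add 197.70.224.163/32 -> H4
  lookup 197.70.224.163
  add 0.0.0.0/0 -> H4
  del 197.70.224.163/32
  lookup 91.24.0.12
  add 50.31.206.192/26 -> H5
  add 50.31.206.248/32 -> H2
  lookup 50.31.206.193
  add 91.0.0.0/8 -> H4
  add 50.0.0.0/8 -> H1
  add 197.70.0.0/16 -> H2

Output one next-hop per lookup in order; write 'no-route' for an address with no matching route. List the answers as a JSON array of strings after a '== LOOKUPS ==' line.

Trace:
  add 0.0.0.0/0 -> H1 at depth 0
  add 91.24.0.0/14 -> H1 at depth 14
  add 197.70.224.163/32 -> H4 at depth 32
  lookup 197.70.224.163: bits 11000101010001101110000010100011 walk d0:H1→d1:-→d2:-→d3:-→d4:-→d5:-→d6:-→d7:-→d8:-→d9:-→d10:-→d11:-→d12:-→d13:-→d14:-→d15:-→d16:-→d17:-→d18:-→d19:-→d20:-→d21:-→d22:-→d23:-→d24:-→d25:-→d26:-→d27:-→d28:-→d29:-→d30:-→d31:-→d32:H4 -> H4
  add 0.0.0.0/0 -> H4 at depth 0
  - 197.70.224.163/32 clear@32
  lookup 91.24.0.12: bits 01011011000110 walk d0:H4→d1:-→d2:-→d3:-→d4:-→d5:-→d6:-→d7:-→d8:-→d9:-→d10:-→d11:-→d12:-→d13:-→d14:H1 -> H1
  add 50.31.206.192/26 -> H5 at depth 26
  add 50.31.206.248/32 -> H2 at depth 32
  lookup 50.31.206.193: bits 00110010000111111100111011 walk d0:H4→d1:-→d2:-→d3:-→d4:-→d5:-→d6:-→d7:-→d8:-→d9:-→d10:-→d11:-→d12:-→d13:-→d14:-→d15:-→d16:-→d17:-→d18:-→d19:-→d20:-→d21:-→d22:-→d23:-→d24:-→d25:-→d26:H5 -> H5
  add 91.0.0.0/8 -> H4 at depth 8
  add 50.0.0.0/8 -> H1 at depth 8
  add 197.70.0.0/16 -> H2 at depth 16

== LOOKUPS ==
["H4","H1","H5"]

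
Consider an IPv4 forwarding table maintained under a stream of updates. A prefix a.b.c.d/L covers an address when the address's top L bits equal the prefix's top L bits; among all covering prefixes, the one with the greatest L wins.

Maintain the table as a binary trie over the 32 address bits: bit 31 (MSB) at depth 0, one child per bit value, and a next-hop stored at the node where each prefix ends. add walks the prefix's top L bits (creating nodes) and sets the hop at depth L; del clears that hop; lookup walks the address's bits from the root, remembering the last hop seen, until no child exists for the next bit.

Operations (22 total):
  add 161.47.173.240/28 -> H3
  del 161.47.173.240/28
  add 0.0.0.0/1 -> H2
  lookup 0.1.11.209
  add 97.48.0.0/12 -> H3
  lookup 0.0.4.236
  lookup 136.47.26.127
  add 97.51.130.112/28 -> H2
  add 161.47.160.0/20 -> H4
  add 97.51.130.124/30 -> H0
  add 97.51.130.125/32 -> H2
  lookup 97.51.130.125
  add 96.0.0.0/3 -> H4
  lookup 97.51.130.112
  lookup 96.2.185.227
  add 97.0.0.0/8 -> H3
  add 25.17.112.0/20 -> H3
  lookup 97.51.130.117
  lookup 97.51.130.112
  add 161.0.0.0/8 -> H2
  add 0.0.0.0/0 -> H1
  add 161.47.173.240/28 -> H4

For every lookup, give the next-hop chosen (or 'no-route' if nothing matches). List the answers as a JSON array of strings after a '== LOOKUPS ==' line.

Apply in order:
  add 161.47.173.240/28 -> H3 at depth 28
  - 161.47.173.240/28 clear@28
  add 0.0.0.0/1 -> H2 at depth 1
  ? 0.1.11.209  path d0:-→d1:H2  best=H2
  add 97.48.0.0/12 -> H3 at depth 12
  ? 0.0.4.236  path d0:-→d1:H2  best=H2
  ? 136.47.26.127  path d0:-→d1:-→d2:-  best=no-route
  add 97.51.130.112/28 -> H2 at depth 28
  add 161.47.160.0/20 -> H4 at depth 20
  add 97.51.130.124/30 -> H0 at depth 30
  add 97.51.130.125/32 -> H2 at depth 32
  ? 97.51.130.125  path d0:-→d1:H2→d2:-→d3:-→d4:-→d5:-→d6:-→d7:-→d8:-→d9:-→d10:-→d11:-→d12:H3→d13:-→d14:-→d15:-→d16:-→d17:-→d18:-→d19:-→d20:-→d21:-→d22:-→d23:-→d24:-→d25:-→d26:-→d27:-→d28:H2→d29:-→d30:H0→d31:-→d32:H2  best=H2
  add 96.0.0.0/3 -> H4 at depth 3
  ? 97.51.130.112  path d0:-→d1:H2→d2:-→d3:H4→d4:-→d5:-→d6:-→d7:-→d8:-→d9:-→d10:-→d11:-→d12:H3→d13:-→d14:-→d15:-→d16:-→d17:-→d18:-→d19:-→d20:-→d21:-→d22:-→d23:-→d24:-→d25:-→d26:-→d27:-→d28:H2  best=H2
  ? 96.2.185.227  path d0:-→d1:H2→d2:-→d3:H4→d4:-→d5:-→d6:-→d7:-  best=H4
  add 97.0.0.0/8 -> H3 at depth 8
  add 25.17.112.0/20 -> H3 at depth 20
  ? 97.51.130.117  path d0:-→d1:H2→d2:-→d3:H4→d4:-→d5:-→d6:-→d7:-→d8:H3→d9:-→d10:-→d11:-→d12:H3→d13:-→d14:-→d15:-→d16:-→d17:-→d18:-→d19:-→d20:-→d21:-→d22:-→d23:-→d24:-→d25:-→d26:-→d27:-→d28:H2  best=H2
  ? 97.51.130.112  path d0:-→d1:H2→d2:-→d3:H4→d4:-→d5:-→d6:-→d7:-→d8:H3→d9:-→d10:-→d11:-→d12:H3→d13:-→d14:-→d15:-→d16:-→d17:-→d18:-→d19:-→d20:-→d21:-→d22:-→d23:-→d24:-→d25:-→d26:-→d27:-→d28:H2  best=H2
  add 161.0.0.0/8 -> H2 at depth 8
  add 0.0.0.0/0 -> H1 at depth 0
  add 161.47.173.240/28 -> H4 at depth 28

== LOOKUPS ==
["H2","H2","no-route","H2","H2","H4","H2","H2"]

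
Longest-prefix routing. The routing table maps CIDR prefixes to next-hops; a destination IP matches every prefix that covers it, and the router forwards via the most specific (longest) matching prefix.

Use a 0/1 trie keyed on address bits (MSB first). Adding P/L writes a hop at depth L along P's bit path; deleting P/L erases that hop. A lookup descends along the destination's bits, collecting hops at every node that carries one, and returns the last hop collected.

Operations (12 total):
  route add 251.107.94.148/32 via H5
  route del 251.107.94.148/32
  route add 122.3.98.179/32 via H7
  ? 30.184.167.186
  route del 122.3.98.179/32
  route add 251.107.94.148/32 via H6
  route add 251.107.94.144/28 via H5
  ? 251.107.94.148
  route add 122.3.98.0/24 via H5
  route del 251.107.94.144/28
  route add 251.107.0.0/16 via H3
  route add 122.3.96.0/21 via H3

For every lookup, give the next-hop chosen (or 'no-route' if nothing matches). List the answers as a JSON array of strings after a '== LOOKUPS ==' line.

Apply in order:
  + 251.107.94.148/32 (H5) depth=32
  del 251.107.94.148/32 (clear depth 32)
  + 122.3.98.179/32 (H7) depth=32
  lookup 30.184.167.186: bits 0 walk d0:-→d1:- -> no-route
  del 122.3.98.179/32 (clear depth 32)
  + 251.107.94.148/32 (H6) depth=32
  + 251.107.94.144/28 (H5) depth=28
  lookup 251.107.94.148: bits 11111011011010110101111010010100 walk d0:-→d1:-→d2:-→d3:-→d4:-→d5:-→d6:-→d7:-→d8:-→d9:-→d10:-→d11:-→d12:-→d13:-→d14:-→d15:-→d16:-→d17:-→d18:-→d19:-→d20:-→d21:-→d22:-→d23:-→d24:-→d25:-→d26:-→d27:-→d28:H5→d29:-→d30:-→d31:-→d32:H6 -> H6
  + 122.3.98.0/24 (H5) depth=24
  del 251.107.94.144/28 (clear depth 28)
  + 251.107.0.0/16 (H3) depth=16
  + 122.3.96.0/21 (H3) depth=21

== LOOKUPS ==
["no-route","H6"]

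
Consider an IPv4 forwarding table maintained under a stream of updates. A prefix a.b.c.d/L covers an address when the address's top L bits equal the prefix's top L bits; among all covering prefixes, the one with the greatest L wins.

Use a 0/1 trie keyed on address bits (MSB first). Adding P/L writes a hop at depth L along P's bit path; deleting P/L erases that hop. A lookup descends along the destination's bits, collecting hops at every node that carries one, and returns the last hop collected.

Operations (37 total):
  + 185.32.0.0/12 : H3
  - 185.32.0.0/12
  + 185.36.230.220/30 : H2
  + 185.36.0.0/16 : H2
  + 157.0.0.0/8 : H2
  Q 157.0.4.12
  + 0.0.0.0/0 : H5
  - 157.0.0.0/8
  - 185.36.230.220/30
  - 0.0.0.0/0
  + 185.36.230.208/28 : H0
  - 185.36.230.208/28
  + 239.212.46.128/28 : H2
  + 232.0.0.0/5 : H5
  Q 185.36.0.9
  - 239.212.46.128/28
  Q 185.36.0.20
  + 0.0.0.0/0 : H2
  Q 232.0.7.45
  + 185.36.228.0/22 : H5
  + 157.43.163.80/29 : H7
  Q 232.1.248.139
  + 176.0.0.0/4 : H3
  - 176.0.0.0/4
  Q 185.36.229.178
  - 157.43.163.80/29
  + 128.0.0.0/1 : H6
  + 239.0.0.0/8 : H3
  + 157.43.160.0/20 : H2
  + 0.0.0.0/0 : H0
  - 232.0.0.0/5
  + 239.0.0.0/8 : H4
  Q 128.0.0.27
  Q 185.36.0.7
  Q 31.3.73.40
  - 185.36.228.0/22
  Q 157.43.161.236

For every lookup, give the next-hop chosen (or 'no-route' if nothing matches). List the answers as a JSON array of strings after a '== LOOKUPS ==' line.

Apply in order:
  + 185.32.0.0/12 (H3) depth=12
  del 185.32.0.0/12 (clear depth 12)
  + 185.36.230.220/30 (H2) depth=30
  + 185.36.0.0/16 (H2) depth=16
  + 157.0.0.0/8 (H2) depth=8
  lookup 157.0.4.12: bits 10011101 walk d0:-→d1:-→d2:-→d3:-→d4:-→d5:-→d6:-→d7:-→d8:H2 -> H2
  + 0.0.0.0/0 (H5) depth=0
  del 157.0.0.0/8 (clear depth 8)
  del 185.36.230.220/30 (clear depth 30)
  del 0.0.0.0/0 (clear depth 0)
  + 185.36.230.208/28 (H0) depth=28
  del 185.36.230.208/28 (clear depth 28)
  + 239.212.46.128/28 (H2) depth=28
  + 232.0.0.0/5 (H5) depth=5
  lookup 185.36.0.9: bits 1011100100100100 walk d0:-→d1:-→d2:-→d3:-→d4:-→d5:-→d6:-→d7:-→d8:-→d9:-→d10:-→d11:-→d12:-→d13:-→d14:-→d15:-→d16:H2 -> H2
  del 239.212.46.128/28 (clear depth 28)
  lookup 185.36.0.20: bits 1011100100100100 walk d0:-→d1:-→d2:-→d3:-→d4:-→d5:-→d6:-→d7:-→d8:-→d9:-→d10:-→d11:-→d12:-→d13:-→d14:-→d15:-→d16:H2 -> H2
  + 0.0.0.0/0 (H2) depth=0
  lookup 232.0.7.45: bits 11101 walk d0:H2→d1:-→d2:-→d3:-→d4:-→d5:H5 -> H5
  + 185.36.228.0/22 (H5) depth=22
  + 157.43.163.80/29 (H7) depth=29
  lookup 232.1.248.139: bits 11101 walk d0:H2→d1:-→d2:-→d3:-→d4:-→d5:H5 -> H5
  + 176.0.0.0/4 (H3) depth=4
  del 176.0.0.0/4 (clear depth 4)
  lookup 185.36.229.178: bits 1011100100100100111001 walk d0:H2→d1:-→d2:-→d3:-→d4:-→d5:-→d6:-→d7:-→d8:-→d9:-→d10:-→d11:-→d12:-→d13:-→d14:-→d15:-→d16:H2→d17:-→d18:-→d19:-→d20:-→d21:-→d22:H5 -> H5
  del 157.43.163.80/29 (clear depth 29)
  + 128.0.0.0/1 (H6) depth=1
  + 239.0.0.0/8 (H3) depth=8
  + 157.43.160.0/20 (H2) depth=20
  + 0.0.0.0/0 (H0) depth=0
  del 232.0.0.0/5 (clear depth 5)
  + 239.0.0.0/8 (H4) depth=8
  lookup 128.0.0.27: bits 100 walk d0:H0→d1:H6→d2:-→d3:- -> H6
  lookup 185.36.0.7: bits 1011100100100100 walk d0:H0→d1:H6→d2:-→d3:-→d4:-→d5:-→d6:-→d7:-→d8:-→d9:-→d10:-→d11:-→d12:-→d13:-→d14:-→d15:-→d16:H2 -> H2
  lookup 31.3.73.40: bits ε walk d0:H0 -> H0
  del 185.36.228.0/22 (clear depth 22)
  lookup 157.43.161.236: bits 1001110100101011101000 walk d0:H0→d1:H6→d2:-→d3:-→d4:-→d5:-→d6:-→d7:-→d8:-→d9:-→d10:-→d11:-→d12:-→d13:-→d14:-→d15:-→d16:-→d17:-→d18:-→d19:-→d20:H2→d21:-→d22:- -> H2

== LOOKUPS ==
["H2","H2","H2","H5","H5","H5","H6","H2","H0","H2"]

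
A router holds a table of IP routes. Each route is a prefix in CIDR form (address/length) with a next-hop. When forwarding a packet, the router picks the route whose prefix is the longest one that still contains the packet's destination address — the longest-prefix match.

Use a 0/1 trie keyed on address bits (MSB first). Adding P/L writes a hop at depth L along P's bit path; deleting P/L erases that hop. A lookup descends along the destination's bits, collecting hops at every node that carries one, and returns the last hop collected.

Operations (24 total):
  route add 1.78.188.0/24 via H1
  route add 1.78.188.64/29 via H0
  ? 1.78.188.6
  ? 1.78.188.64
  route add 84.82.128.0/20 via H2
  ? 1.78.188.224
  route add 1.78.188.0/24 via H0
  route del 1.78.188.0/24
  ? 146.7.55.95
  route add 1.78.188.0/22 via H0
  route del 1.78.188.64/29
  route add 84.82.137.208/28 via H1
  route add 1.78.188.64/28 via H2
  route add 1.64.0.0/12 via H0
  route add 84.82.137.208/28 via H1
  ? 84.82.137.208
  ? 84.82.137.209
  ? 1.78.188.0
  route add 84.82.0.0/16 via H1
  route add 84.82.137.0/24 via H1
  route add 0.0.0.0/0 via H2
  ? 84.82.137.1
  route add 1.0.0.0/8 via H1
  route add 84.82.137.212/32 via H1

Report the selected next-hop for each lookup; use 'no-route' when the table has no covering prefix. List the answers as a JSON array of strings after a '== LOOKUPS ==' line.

Trace:
  add 1.78.188.0/24 -> H1 at depth 24
  add 1.78.188.64/29 -> H0 at depth 29
  Q 1.78.188.6: descend 0000000101001110101111000 ; hops seen [H1] ; pick H1
  Q 1.78.188.64: descend 00000001010011101011110001000 ; hops seen [H1,H0] ; pick H0
  add 84.82.128.0/20 -> H2 at depth 20
  Q 1.78.188.224: descend 000000010100111010111100 ; hops seen [H1] ; pick H1
  add 1.78.188.0/24 -> H0 at depth 24
  - 1.78.188.0/24 clear@24
  Q 146.7.55.95: descend ε ; hops seen [∅] ; pick no-route
  add 1.78.188.0/22 -> H0 at depth 22
  - 1.78.188.64/29 clear@29
  add 84.82.137.208/28 -> H1 at depth 28
  add 1.78.188.64/28 -> H2 at depth 28
  add 1.64.0.0/12 -> H0 at depth 12
  add 84.82.137.208/28 -> H1 at depth 28
  Q 84.82.137.208: descend 0101010001010010100010011101 ; hops seen [H2,H1] ; pick H1
  Q 84.82.137.209: descend 0101010001010010100010011101 ; hops seen [H2,H1] ; pick H1
  Q 1.78.188.0: descend 0000000101001110101111000 ; hops seen [H0,H0] ; pick H0
  add 84.82.0.0/16 -> H1 at depth 16
  add 84.82.137.0/24 -> H1 at depth 24
  add 0.0.0.0/0 -> H2 at depth 0
  Q 84.82.137.1: descend 010101000101001010001001 ; hops seen [H2,H1,H2,H1] ; pick H1
  add 1.0.0.0/8 -> H1 at depth 8
  add 84.82.137.212/32 -> H1 at depth 32

== LOOKUPS ==
["H1","H0","H1","no-route","H1","H1","H0","H1"]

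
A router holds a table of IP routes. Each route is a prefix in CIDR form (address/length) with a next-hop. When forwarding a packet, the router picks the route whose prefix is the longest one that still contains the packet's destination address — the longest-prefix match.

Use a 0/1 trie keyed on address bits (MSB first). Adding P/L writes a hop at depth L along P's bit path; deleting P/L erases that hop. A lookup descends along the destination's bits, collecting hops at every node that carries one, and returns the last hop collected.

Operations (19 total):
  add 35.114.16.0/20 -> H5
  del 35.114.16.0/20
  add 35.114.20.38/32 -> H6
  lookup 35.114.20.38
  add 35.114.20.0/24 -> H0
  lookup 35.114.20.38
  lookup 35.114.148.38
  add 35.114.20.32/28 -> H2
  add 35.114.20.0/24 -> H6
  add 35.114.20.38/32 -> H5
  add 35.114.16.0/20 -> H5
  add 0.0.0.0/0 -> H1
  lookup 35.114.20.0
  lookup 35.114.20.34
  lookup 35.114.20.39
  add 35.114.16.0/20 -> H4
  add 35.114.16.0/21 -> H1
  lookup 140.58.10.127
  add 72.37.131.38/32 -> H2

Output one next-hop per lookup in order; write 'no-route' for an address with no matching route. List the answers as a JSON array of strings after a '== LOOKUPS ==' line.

Trace:
  + 35.114.16.0/20 (H5) depth=20
  - 35.114.16.0/20 clear@20
  + 35.114.20.38/32 (H6) depth=32
  ? 35.114.20.38  path d0:-→d1:-→d2:-→d3:-→d4:-→d5:-→d6:-→d7:-→d8:-→d9:-→d10:-→d11:-→d12:-→d13:-→d14:-→d15:-→d16:-→d17:-→d18:-→d19:-→d20:-→d21:-→d22:-→d23:-→d24:-→d25:-→d26:-→d27:-→d28:-→d29:-→d30:-→d31:-→d32:H6  best=H6
  + 35.114.20.0/24 (H0) depth=24
  ? 35.114.20.38  path d0:-→d1:-→d2:-→d3:-→d4:-→d5:-→d6:-→d7:-→d8:-→d9:-→d10:-→d11:-→d12:-→d13:-→d14:-→d15:-→d16:-→d17:-→d18:-→d19:-→d20:-→d21:-→d22:-→d23:-→d24:H0→d25:-→d26:-→d27:-→d28:-→d29:-→d30:-→d31:-→d32:H6  best=H6
  ? 35.114.148.38  path d0:-→d1:-→d2:-→d3:-→d4:-→d5:-→d6:-→d7:-→d8:-→d9:-→d10:-→d11:-→d12:-→d13:-→d14:-→d15:-→d16:-  best=no-route
  + 35.114.20.32/28 (H2) depth=28
  + 35.114.20.0/24 (H6) depth=24
  + 35.114.20.38/32 (H5) depth=32
  + 35.114.16.0/20 (H5) depth=20
  + 0.0.0.0/0 (H1) depth=0
  ? 35.114.20.0  path d0:H1→d1:-→d2:-→d3:-→d4:-→d5:-→d6:-→d7:-→d8:-→d9:-→d10:-→d11:-→d12:-→d13:-→d14:-→d15:-→d16:-→d17:-→d18:-→d19:-→d20:H5→d21:-→d22:-→d23:-→d24:H6→d25:-→d26:-  best=H6
  ? 35.114.20.34  path d0:H1→d1:-→d2:-→d3:-→d4:-→d5:-→d6:-→d7:-→d8:-→d9:-→d10:-→d11:-→d12:-→d13:-→d14:-→d15:-→d16:-→d17:-→d18:-→d19:-→d20:H5→d21:-→d22:-→d23:-→d24:H6→d25:-→d26:-→d27:-→d28:H2→d29:-  best=H2
  ? 35.114.20.39  path d0:H1→d1:-→d2:-→d3:-→d4:-→d5:-→d6:-→d7:-→d8:-→d9:-→d10:-→d11:-→d12:-→d13:-→d14:-→d15:-→d16:-→d17:-→d18:-→d19:-→d20:H5→d21:-→d22:-→d23:-→d24:H6→d25:-→d26:-→d27:-→d28:H2→d29:-→d30:-→d31:-  best=H2
  + 35.114.16.0/20 (H4) depth=20
  + 35.114.16.0/21 (H1) depth=21
  ? 140.58.10.127  path d0:H1  best=H1
  + 72.37.131.38/32 (H2) depth=32

== LOOKUPS ==
["H6","H6","no-route","H6","H2","H2","H1"]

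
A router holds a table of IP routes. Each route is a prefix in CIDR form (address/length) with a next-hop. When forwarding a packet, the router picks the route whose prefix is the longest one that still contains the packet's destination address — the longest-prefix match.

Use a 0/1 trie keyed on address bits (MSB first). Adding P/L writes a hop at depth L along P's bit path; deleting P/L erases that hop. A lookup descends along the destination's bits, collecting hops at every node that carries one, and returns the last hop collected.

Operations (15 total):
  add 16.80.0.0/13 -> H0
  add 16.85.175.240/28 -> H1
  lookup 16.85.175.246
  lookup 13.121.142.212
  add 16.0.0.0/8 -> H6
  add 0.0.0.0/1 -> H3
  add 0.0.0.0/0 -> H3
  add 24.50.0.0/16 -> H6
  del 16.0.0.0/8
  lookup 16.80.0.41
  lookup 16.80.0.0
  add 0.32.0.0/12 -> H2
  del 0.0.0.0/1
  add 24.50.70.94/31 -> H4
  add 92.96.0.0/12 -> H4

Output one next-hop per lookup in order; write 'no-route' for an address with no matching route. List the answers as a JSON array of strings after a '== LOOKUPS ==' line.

Process each operation:
  add 16.80.0.0/13 -> H0 at depth 13
  add 16.85.175.240/28 -> H1 at depth 28
  Q 16.85.175.246: descend 0001000001010101101011111111 ; hops seen [H0,H1] ; pick H1
  Q 13.121.142.212: descend 000 ; hops seen [∅] ; pick no-route
  add 16.0.0.0/8 -> H6 at depth 8
  add 0.0.0.0/1 -> H3 at depth 1
  add 0.0.0.0/0 -> H3 at depth 0
  add 24.50.0.0/16 -> H6 at depth 16
  - 16.0.0.0/8 clear@8
  Q 16.80.0.41: descend 0001000001010 ; hops seen [H3,H3,H0] ; pick H0
  Q 16.80.0.0: descend 0001000001010 ; hops seen [H3,H3,H0] ; pick H0
  add 0.32.0.0/12 -> H2 at depth 12
  - 0.0.0.0/1 clear@1
  add 24.50.70.94/31 -> H4 at depth 31
  add 92.96.0.0/12 -> H4 at depth 12

== LOOKUPS ==
["H1","no-route","H0","H0"]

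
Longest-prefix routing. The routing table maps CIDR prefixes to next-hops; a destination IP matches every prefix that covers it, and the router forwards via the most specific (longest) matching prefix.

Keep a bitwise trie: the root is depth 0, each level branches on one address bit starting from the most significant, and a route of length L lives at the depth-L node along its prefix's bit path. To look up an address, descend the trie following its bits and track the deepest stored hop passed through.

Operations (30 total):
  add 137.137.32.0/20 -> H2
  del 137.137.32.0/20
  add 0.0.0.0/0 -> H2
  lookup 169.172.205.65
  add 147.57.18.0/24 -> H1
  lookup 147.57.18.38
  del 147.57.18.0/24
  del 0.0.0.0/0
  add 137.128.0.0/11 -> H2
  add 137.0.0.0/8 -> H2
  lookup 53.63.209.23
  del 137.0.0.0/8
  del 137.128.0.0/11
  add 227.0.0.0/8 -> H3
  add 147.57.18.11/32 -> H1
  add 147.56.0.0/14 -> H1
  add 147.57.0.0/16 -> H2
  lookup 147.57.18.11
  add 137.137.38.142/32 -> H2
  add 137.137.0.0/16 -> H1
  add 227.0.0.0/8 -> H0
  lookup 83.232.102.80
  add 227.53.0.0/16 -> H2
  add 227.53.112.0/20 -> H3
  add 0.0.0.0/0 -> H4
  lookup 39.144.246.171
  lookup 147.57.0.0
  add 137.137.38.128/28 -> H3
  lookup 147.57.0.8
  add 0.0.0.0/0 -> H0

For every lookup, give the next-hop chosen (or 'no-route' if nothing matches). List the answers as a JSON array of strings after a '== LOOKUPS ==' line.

Apply in order:
  add 137.137.32.0/20 -> H2 at depth 20
  - 137.137.32.0/20 clear@20
  add 0.0.0.0/0 -> H2 at depth 0
  lookup 169.172.205.65: bits 10 walk d0:H2→d1:-→d2:- -> H2
  add 147.57.18.0/24 -> H1 at depth 24
  lookup 147.57.18.38: bits 100100110011100100010010 walk d0:H2→d1:-→d2:-→d3:-→d4:-→d5:-→d6:-→d7:-→d8:-→d9:-→d10:-→d11:-→d12:-→d13:-→d14:-→d15:-→d16:-→d17:-→d18:-→d19:-→d20:-→d21:-→d22:-→d23:-→d24:H1 -> H1
  - 147.57.18.0/24 clear@24
  - 0.0.0.0/0 clear@0
  add 137.128.0.0/11 -> H2 at depth 11
  add 137.0.0.0/8 -> H2 at depth 8
  lookup 53.63.209.23: bits ε walk d0:- -> no-route
  - 137.0.0.0/8 clear@8
  - 137.128.0.0/11 clear@11
  add 227.0.0.0/8 -> H3 at depth 8
  add 147.57.18.11/32 -> H1 at depth 32
  add 147.56.0.0/14 -> H1 at depth 14
  add 147.57.0.0/16 -> H2 at depth 16
  lookup 147.57.18.11: bits 10010011001110010001001000001011 walk d0:-→d1:-→d2:-→d3:-→d4:-→d5:-→d6:-→d7:-→d8:-→d9:-→d10:-→d11:-→d12:-→d13:-→d14:H1→d15:-→d16:H2→d17:-→d18:-→d19:-→d20:-→d21:-→d22:-→d23:-→d24:-→d25:-→d26:-→d27:-→d28:-→d29:-→d30:-→d31:-→d32:H1 -> H1
  add 137.137.38.142/32 -> H2 at depth 32
  add 137.137.0.0/16 -> H1 at depth 16
  add 227.0.0.0/8 -> H0 at depth 8
  lookup 83.232.102.80: bits ε walk d0:- -> no-route
  add 227.53.0.0/16 -> H2 at depth 16
  add 227.53.112.0/20 -> H3 at depth 20
  add 0.0.0.0/0 -> H4 at depth 0
  lookup 39.144.246.171: bits ε walk d0:H4 -> H4
  lookup 147.57.0.0: bits 1001001100111001000 walk d0:H4→d1:-→d2:-→d3:-→d4:-→d5:-→d6:-→d7:-→d8:-→d9:-→d10:-→d11:-→d12:-→d13:-→d14:H1→d15:-→d16:H2→d17:-→d18:-→d19:- -> H2
  add 137.137.38.128/28 -> H3 at depth 28
  lookup 147.57.0.8: bits 1001001100111001000 walk d0:H4→d1:-→d2:-→d3:-→d4:-→d5:-→d6:-→d7:-→d8:-→d9:-→d10:-→d11:-→d12:-→d13:-→d14:H1→d15:-→d16:H2→d17:-→d18:-→d19:- -> H2
  add 0.0.0.0/0 -> H0 at depth 0

== LOOKUPS ==
["H2","H1","no-route","H1","no-route","H4","H2","H2"]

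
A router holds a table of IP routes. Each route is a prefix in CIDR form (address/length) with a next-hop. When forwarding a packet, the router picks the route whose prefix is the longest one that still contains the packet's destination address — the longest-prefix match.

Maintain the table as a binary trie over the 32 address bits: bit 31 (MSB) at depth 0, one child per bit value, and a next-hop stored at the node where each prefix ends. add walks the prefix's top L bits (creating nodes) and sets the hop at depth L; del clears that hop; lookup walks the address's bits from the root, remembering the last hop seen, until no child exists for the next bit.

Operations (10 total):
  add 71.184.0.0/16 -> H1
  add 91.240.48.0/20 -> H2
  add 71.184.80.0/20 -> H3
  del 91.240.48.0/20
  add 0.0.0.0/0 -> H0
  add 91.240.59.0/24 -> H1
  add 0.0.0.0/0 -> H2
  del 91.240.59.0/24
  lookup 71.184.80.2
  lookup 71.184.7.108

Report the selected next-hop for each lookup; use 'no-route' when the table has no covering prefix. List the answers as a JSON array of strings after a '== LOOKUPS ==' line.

Process each operation:
  + 71.184.0.0/16 (H1) depth=16
  + 91.240.48.0/20 (H2) depth=20
  + 71.184.80.0/20 (H3) depth=20
  del 91.240.48.0/20 (clear depth 20)
  + 0.0.0.0/0 (H0) depth=0
  + 91.240.59.0/24 (H1) depth=24
  + 0.0.0.0/0 (H2) depth=0
  del 91.240.59.0/24 (clear depth 24)
  ? 71.184.80.2  path d0:H2→d1:-→d2:-→d3:-→d4:-→d5:-→d6:-→d7:-→d8:-→d9:-→d10:-→d11:-→d12:-→d13:-→d14:-→d15:-→d16:H1→d17:-→d18:-→d19:-→d20:H3  best=H3
  ? 71.184.7.108  path d0:H2→d1:-→d2:-→d3:-→d4:-→d5:-→d6:-→d7:-→d8:-→d9:-→d10:-→d11:-→d12:-→d13:-→d14:-→d15:-→d16:H1→d17:-  best=H1

== LOOKUPS ==
["H3","H1"]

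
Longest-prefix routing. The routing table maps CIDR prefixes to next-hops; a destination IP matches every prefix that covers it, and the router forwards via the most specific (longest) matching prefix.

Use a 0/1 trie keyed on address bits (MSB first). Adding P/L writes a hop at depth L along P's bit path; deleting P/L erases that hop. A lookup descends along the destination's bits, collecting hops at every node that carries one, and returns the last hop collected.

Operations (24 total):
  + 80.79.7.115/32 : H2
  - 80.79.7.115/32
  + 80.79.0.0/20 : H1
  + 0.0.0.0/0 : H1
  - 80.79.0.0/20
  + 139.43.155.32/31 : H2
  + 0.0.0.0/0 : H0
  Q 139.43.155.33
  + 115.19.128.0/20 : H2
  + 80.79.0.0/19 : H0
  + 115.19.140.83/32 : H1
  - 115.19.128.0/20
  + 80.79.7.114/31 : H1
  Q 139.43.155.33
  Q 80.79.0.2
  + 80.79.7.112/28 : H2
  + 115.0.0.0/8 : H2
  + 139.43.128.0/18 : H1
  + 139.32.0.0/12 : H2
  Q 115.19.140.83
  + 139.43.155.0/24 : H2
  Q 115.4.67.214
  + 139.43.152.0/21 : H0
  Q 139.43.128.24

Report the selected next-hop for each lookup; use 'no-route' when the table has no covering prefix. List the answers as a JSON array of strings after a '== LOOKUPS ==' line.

Apply in order:
  + 80.79.7.115/32 (H2) depth=32
  - 80.79.7.115/32 clear@32
  + 80.79.0.0/20 (H1) depth=20
  + 0.0.0.0/0 (H1) depth=0
  - 80.79.0.0/20 clear@20
  + 139.43.155.32/31 (H2) depth=31
  + 0.0.0.0/0 (H0) depth=0
  ? 139.43.155.33  path d0:H0→d1:-→d2:-→d3:-→d4:-→d5:-→d6:-→d7:-→d8:-→d9:-→d10:-→d11:-→d12:-→d13:-→d14:-→d15:-→d16:-→d17:-→d18:-→d19:-→d20:-→d21:-→d22:-→d23:-→d24:-→d25:-→d26:-→d27:-→d28:-→d29:-→d30:-→d31:H2  best=H2
  + 115.19.128.0/20 (H2) depth=20
  + 80.79.0.0/19 (H0) depth=19
  + 115.19.140.83/32 (H1) depth=32
  - 115.19.128.0/20 clear@20
  + 80.79.7.114/31 (H1) depth=31
  ? 139.43.155.33  path d0:H0→d1:-→d2:-→d3:-→d4:-→d5:-→d6:-→d7:-→d8:-→d9:-→d10:-→d11:-→d12:-→d13:-→d14:-→d15:-→d16:-→d17:-→d18:-→d19:-→d20:-→d21:-→d22:-→d23:-→d24:-→d25:-→d26:-→d27:-→d28:-→d29:-→d30:-→d31:H2  best=H2
  ? 80.79.0.2  path d0:H0→d1:-→d2:-→d3:-→d4:-→d5:-→d6:-→d7:-→d8:-→d9:-→d10:-→d11:-→d12:-→d13:-→d14:-→d15:-→d16:-→d17:-→d18:-→d19:H0→d20:-→d21:-  best=H0
  + 80.79.7.112/28 (H2) depth=28
  + 115.0.0.0/8 (H2) depth=8
  + 139.43.128.0/18 (H1) depth=18
  + 139.32.0.0/12 (H2) depth=12
  ? 115.19.140.83  path d0:H0→d1:-→d2:-→d3:-→d4:-→d5:-→d6:-→d7:-→d8:H2→d9:-→d10:-→d11:-→d12:-→d13:-→d14:-→d15:-→d16:-→d17:-→d18:-→d19:-→d20:-→d21:-→d22:-→d23:-→d24:-→d25:-→d26:-→d27:-→d28:-→d29:-→d30:-→d31:-→d32:H1  best=H1
  + 139.43.155.0/24 (H2) depth=24
  ? 115.4.67.214  path d0:H0→d1:-→d2:-→d3:-→d4:-→d5:-→d6:-→d7:-→d8:H2→d9:-→d10:-→d11:-  best=H2
  + 139.43.152.0/21 (H0) depth=21
  ? 139.43.128.24  path d0:H0→d1:-→d2:-→d3:-→d4:-→d5:-→d6:-→d7:-→d8:-→d9:-→d10:-→d11:-→d12:H2→d13:-→d14:-→d15:-→d16:-→d17:-→d18:H1→d19:-  best=H1

== LOOKUPS ==
["H2","H2","H0","H1","H2","H1"]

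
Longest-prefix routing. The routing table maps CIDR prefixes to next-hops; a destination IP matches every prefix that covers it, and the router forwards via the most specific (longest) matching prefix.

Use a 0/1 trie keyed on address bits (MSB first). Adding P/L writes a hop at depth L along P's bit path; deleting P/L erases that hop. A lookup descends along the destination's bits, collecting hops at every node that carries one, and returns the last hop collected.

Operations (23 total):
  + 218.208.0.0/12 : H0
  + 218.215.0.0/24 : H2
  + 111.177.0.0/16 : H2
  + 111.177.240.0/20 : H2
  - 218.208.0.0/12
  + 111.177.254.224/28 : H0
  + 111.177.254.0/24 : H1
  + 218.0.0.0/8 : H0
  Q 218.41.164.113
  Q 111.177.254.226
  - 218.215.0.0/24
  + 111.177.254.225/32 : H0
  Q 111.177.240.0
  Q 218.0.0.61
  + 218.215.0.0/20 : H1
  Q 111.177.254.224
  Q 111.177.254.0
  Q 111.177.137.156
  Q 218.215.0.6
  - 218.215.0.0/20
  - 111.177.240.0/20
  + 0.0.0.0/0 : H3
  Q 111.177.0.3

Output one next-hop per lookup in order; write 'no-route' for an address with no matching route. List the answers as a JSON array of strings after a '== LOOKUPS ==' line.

Process each operation:
  add 218.208.0.0/12 -> H0 at depth 12
  add 218.215.0.0/24 -> H2 at depth 24
  add 111.177.0.0/16 -> H2 at depth 16
  add 111.177.240.0/20 -> H2 at depth 20
  - 218.208.0.0/12 clear@12
  add 111.177.254.224/28 -> H0 at depth 28
  add 111.177.254.0/24 -> H1 at depth 24
  add 218.0.0.0/8 -> H0 at depth 8
  Q 218.41.164.113: descend 11011010 ; hops seen [H0] ; pick H0
  Q 111.177.254.226: descend 0110111110110001111111101110 ; hops seen [H2,H2,H1,H0] ; pick H0
  - 218.215.0.0/24 clear@24
  add 111.177.254.225/32 -> H0 at depth 32
  Q 111.177.240.0: descend 01101111101100011111 ; hops seen [H2,H2] ; pick H2
  Q 218.0.0.61: descend 11011010 ; hops seen [H0] ; pick H0
  add 218.215.0.0/20 -> H1 at depth 20
  Q 111.177.254.224: descend 0110111110110001111111101110000 ; hops seen [H2,H2,H1,H0] ; pick H0
  Q 111.177.254.0: descend 011011111011000111111110 ; hops seen [H2,H2,H1] ; pick H1
  Q 111.177.137.156: descend 01101111101100011 ; hops seen [H2] ; pick H2
  Q 218.215.0.6: descend 110110101101011100000000 ; hops seen [H0,H1] ; pick H1
  - 218.215.0.0/20 clear@20
  - 111.177.240.0/20 clear@20
  add 0.0.0.0/0 -> H3 at depth 0
  Q 111.177.0.3: descend 0110111110110001 ; hops seen [H3,H2] ; pick H2

== LOOKUPS ==
["H0","H0","H2","H0","H0","H1","H2","H1","H2"]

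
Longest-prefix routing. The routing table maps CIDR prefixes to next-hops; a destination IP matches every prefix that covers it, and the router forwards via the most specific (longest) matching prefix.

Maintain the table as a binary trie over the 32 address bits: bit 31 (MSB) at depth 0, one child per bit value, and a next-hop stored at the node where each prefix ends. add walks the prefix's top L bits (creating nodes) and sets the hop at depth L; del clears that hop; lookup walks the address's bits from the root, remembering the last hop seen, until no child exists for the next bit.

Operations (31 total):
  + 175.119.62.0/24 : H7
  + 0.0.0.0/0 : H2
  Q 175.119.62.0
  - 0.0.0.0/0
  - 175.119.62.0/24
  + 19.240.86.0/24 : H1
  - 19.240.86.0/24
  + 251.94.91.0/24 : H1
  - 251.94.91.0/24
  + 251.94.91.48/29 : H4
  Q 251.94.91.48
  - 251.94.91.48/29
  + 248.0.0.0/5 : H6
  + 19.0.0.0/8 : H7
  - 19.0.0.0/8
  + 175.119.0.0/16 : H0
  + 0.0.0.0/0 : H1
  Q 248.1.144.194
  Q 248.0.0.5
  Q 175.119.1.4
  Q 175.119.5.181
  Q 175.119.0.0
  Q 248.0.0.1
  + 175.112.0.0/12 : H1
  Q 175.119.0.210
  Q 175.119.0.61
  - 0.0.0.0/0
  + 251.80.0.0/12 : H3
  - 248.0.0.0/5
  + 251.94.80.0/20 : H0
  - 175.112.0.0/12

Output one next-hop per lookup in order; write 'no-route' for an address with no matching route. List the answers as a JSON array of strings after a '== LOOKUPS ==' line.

Apply in order:
  add 175.119.62.0/24 -> H7 at depth 24
  add 0.0.0.0/0 -> H2 at depth 0
  Q 175.119.62.0: descend 101011110111011100111110 ; hops seen [H2,H7] ; pick H7
  - 0.0.0.0/0 clear@0
  - 175.119.62.0/24 clear@24
  add 19.240.86.0/24 -> H1 at depth 24
  - 19.240.86.0/24 clear@24
  add 251.94.91.0/24 -> H1 at depth 24
  - 251.94.91.0/24 clear@24
  add 251.94.91.48/29 -> H4 at depth 29
  Q 251.94.91.48: descend 11111011010111100101101100110 ; hops seen [H4] ; pick H4
  - 251.94.91.48/29 clear@29
  add 248.0.0.0/5 -> H6 at depth 5
  add 19.0.0.0/8 -> H7 at depth 8
  - 19.0.0.0/8 clear@8
  add 175.119.0.0/16 -> H0 at depth 16
  add 0.0.0.0/0 -> H1 at depth 0
  Q 248.1.144.194: descend 111110 ; hops seen [H1,H6] ; pick H6
  Q 248.0.0.5: descend 111110 ; hops seen [H1,H6] ; pick H6
  Q 175.119.1.4: descend 101011110111011100 ; hops seen [H1,H0] ; pick H0
  Q 175.119.5.181: descend 101011110111011100 ; hops seen [H1,H0] ; pick H0
  Q 175.119.0.0: descend 101011110111011100 ; hops seen [H1,H0] ; pick H0
  Q 248.0.0.1: descend 111110 ; hops seen [H1,H6] ; pick H6
  add 175.112.0.0/12 -> H1 at depth 12
  Q 175.119.0.210: descend 101011110111011100 ; hops seen [H1,H1,H0] ; pick H0
  Q 175.119.0.61: descend 101011110111011100 ; hops seen [H1,H1,H0] ; pick H0
  - 0.0.0.0/0 clear@0
  add 251.80.0.0/12 -> H3 at depth 12
  - 248.0.0.0/5 clear@5
  add 251.94.80.0/20 -> H0 at depth 20
  - 175.112.0.0/12 clear@12

== LOOKUPS ==
["H7","H4","H6","H6","H0","H0","H0","H6","H0","H0"]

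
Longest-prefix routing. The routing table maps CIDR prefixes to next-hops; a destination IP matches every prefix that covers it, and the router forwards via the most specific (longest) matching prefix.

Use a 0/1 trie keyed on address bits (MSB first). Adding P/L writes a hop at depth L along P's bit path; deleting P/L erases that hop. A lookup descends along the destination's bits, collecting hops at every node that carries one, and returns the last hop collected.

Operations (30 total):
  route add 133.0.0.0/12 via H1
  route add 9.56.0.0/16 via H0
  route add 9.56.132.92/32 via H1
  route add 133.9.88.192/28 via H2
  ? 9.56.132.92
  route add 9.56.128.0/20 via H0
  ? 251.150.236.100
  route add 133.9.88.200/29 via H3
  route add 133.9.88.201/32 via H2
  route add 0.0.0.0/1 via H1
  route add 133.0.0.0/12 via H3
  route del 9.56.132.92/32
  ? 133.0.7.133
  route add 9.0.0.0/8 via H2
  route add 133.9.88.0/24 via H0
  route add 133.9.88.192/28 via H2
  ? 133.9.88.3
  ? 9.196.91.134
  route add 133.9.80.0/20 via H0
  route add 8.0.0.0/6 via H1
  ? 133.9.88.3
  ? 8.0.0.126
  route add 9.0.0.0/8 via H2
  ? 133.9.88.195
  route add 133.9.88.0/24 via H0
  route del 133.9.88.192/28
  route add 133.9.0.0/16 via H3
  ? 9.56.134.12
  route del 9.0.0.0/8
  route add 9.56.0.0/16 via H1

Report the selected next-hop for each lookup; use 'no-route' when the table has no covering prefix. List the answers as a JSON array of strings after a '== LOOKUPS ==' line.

Trace:
  add 133.0.0.0/12 -> H1 at depth 12
  add 9.56.0.0/16 -> H0 at depth 16
  add 9.56.132.92/32 -> H1 at depth 32
  add 133.9.88.192/28 -> H2 at depth 28
  ? 9.56.132.92  path d0:-→d1:-→d2:-→d3:-→d4:-→d5:-→d6:-→d7:-→d8:-→d9:-→d10:-→d11:-→d12:-→d13:-→d14:-→d15:-→d16:H0→d17:-→d18:-→d19:-→d20:-→d21:-→d22:-→d23:-→d24:-→d25:-→d26:-→d27:-→d28:-→d29:-→d30:-→d31:-→d32:H1  best=H1
  add 9.56.128.0/20 -> H0 at depth 20
  ? 251.150.236.100  path d0:-→d1:-  best=no-route
  add 133.9.88.200/29 -> H3 at depth 29
  add 133.9.88.201/32 -> H2 at depth 32
  add 0.0.0.0/1 -> H1 at depth 1
  add 133.0.0.0/12 -> H3 at depth 12
  - 9.56.132.92/32 clear@32
  ? 133.0.7.133  path d0:-→d1:-→d2:-→d3:-→d4:-→d5:-→d6:-→d7:-→d8:-→d9:-→d10:-→d11:-→d12:H3  best=H3
  add 9.0.0.0/8 -> H2 at depth 8
  add 133.9.88.0/24 -> H0 at depth 24
  add 133.9.88.192/28 -> H2 at depth 28
  ? 133.9.88.3  path d0:-→d1:-→d2:-→d3:-→d4:-→d5:-→d6:-→d7:-→d8:-→d9:-→d10:-→d11:-→d12:H3→d13:-→d14:-→d15:-→d16:-→d17:-→d18:-→d19:-→d20:-→d21:-→d22:-→d23:-→d24:H0  best=H0
  ? 9.196.91.134  path d0:-→d1:H1→d2:-→d3:-→d4:-→d5:-→d6:-→d7:-→d8:H2  best=H2
  add 133.9.80.0/20 -> H0 at depth 20
  add 8.0.0.0/6 -> H1 at depth 6
  ? 133.9.88.3  path d0:-→d1:-→d2:-→d3:-→d4:-→d5:-→d6:-→d7:-→d8:-→d9:-→d10:-→d11:-→d12:H3→d13:-→d14:-→d15:-→d16:-→d17:-→d18:-→d19:-→d20:H0→d21:-→d22:-→d23:-→d24:H0  best=H0
  ? 8.0.0.126  path d0:-→d1:H1→d2:-→d3:-→d4:-→d5:-→d6:H1→d7:-  best=H1
  add 9.0.0.0/8 -> H2 at depth 8
  ? 133.9.88.195  path d0:-→d1:-→d2:-→d3:-→d4:-→d5:-→d6:-→d7:-→d8:-→d9:-→d10:-→d11:-→d12:H3→d13:-→d14:-→d15:-→d16:-→d17:-→d18:-→d19:-→d20:H0→d21:-→d22:-→d23:-→d24:H0→d25:-→d26:-→d27:-→d28:H2  best=H2
  add 133.9.88.0/24 -> H0 at depth 24
  - 133.9.88.192/28 clear@28
  add 133.9.0.0/16 -> H3 at depth 16
  ? 9.56.134.12  path d0:-→d1:H1→d2:-→d3:-→d4:-→d5:-→d6:H1→d7:-→d8:H2→d9:-→d10:-→d11:-→d12:-→d13:-→d14:-→d15:-→d16:H0→d17:-→d18:-→d19:-→d20:H0→d21:-→d22:-  best=H0
  - 9.0.0.0/8 clear@8
  add 9.56.0.0/16 -> H1 at depth 16

== LOOKUPS ==
["H1","no-route","H3","H0","H2","H0","H1","H2","H0"]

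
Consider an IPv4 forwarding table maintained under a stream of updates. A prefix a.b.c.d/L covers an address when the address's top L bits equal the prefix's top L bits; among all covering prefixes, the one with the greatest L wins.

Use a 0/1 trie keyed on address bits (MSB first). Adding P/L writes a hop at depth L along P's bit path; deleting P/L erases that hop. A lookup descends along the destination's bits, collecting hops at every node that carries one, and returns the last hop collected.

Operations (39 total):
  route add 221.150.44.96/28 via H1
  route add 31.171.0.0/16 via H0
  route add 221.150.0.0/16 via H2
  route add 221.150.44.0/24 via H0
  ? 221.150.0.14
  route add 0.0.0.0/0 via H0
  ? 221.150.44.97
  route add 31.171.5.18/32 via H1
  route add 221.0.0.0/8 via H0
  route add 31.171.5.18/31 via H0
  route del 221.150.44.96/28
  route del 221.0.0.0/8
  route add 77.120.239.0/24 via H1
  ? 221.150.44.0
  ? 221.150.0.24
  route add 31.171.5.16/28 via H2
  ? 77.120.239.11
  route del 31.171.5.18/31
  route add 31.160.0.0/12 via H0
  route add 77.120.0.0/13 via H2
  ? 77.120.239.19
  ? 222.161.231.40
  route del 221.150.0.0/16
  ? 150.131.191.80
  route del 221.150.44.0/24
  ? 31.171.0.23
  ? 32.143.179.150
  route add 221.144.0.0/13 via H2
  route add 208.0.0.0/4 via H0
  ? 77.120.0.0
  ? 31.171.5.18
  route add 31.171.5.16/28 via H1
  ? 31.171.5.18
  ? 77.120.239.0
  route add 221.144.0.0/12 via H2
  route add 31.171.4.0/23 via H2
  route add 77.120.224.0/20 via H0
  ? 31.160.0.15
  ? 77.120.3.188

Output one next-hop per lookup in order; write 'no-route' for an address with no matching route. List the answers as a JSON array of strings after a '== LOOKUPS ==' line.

Process each operation:
  add 221.150.44.96/28 -> H1 at depth 28
  add 31.171.0.0/16 -> H0 at depth 16
  add 221.150.0.0/16 -> H2 at depth 16
  add 221.150.44.0/24 -> H0 at depth 24
  lookup 221.150.0.14: bits 110111011001011000 walk d0:-→d1:-→d2:-→d3:-→d4:-→d5:-→d6:-→d7:-→d8:-→d9:-→d10:-→d11:-→d12:-→d13:-→d14:-→d15:-→d16:H2→d17:-→d18:- -> H2
  add 0.0.0.0/0 -> H0 at depth 0
  lookup 221.150.44.97: bits 1101110110010110001011000110 walk d0:H0→d1:-→d2:-→d3:-→d4:-→d5:-→d6:-→d7:-→d8:-→d9:-→d10:-→d11:-→d12:-→d13:-→d14:-→d15:-→d16:H2→d17:-→d18:-→d19:-→d20:-→d21:-→d22:-→d23:-→d24:H0→d25:-→d26:-→d27:-→d28:H1 -> H1
  add 31.171.5.18/32 -> H1 at depth 32
  add 221.0.0.0/8 -> H0 at depth 8
  add 31.171.5.18/31 -> H0 at depth 31
  - 221.150.44.96/28 clear@28
  - 221.0.0.0/8 clear@8
  add 77.120.239.0/24 -> H1 at depth 24
  lookup 221.150.44.0: bits 1101110110010110001011000 walk d0:H0→d1:-→d2:-→d3:-→d4:-→d5:-→d6:-→d7:-→d8:-→d9:-→d10:-→d11:-→d12:-→d13:-→d14:-→d15:-→d16:H2→d17:-→d18:-→d19:-→d20:-→d21:-→d22:-→d23:-→d24:H0→d25:- -> H0
  lookup 221.150.0.24: bits 110111011001011000 walk d0:H0→d1:-→d2:-→d3:-→d4:-→d5:-→d6:-→d7:-→d8:-→d9:-→d10:-→d11:-→d12:-→d13:-→d14:-→d15:-→d16:H2→d17:-→d18:- -> H2
  add 31.171.5.16/28 -> H2 at depth 28
  lookup 77.120.239.11: bits 010011010111100011101111 walk d0:H0→d1:-→d2:-→d3:-→d4:-→d5:-→d6:-→d7:-→d8:-→d9:-→d10:-→d11:-→d12:-→d13:-→d14:-→d15:-→d16:-→d17:-→d18:-→d19:-→d20:-→d21:-→d22:-→d23:-→d24:H1 -> H1
  - 31.171.5.18/31 clear@31
  add 31.160.0.0/12 -> H0 at depth 12
  add 77.120.0.0/13 -> H2 at depth 13
  lookup 77.120.239.19: bits 010011010111100011101111 walk d0:H0→d1:-→d2:-→d3:-→d4:-→d5:-→d6:-→d7:-→d8:-→d9:-→d10:-→d11:-→d12:-→d13:H2→d14:-→d15:-→d16:-→d17:-→d18:-→d19:-→d20:-→d21:-→d22:-→d23:-→d24:H1 -> H1
  lookup 222.161.231.40: bits 110111 walk d0:H0→d1:-→d2:-→d3:-→d4:-→d5:-→d6:- -> H0
  - 221.150.0.0/16 clear@16
  lookup 150.131.191.80: bits 1 walk d0:H0→d1:- -> H0
  - 221.150.44.0/24 clear@24
  lookup 31.171.0.23: bits 000111111010101100000 walk d0:H0→d1:-→d2:-→d3:-→d4:-→d5:-→d6:-→d7:-→d8:-→d9:-→d10:-→d11:-→d12:H0→d13:-→d14:-→d15:-→d16:H0→d17:-→d18:-→d19:-→d20:-→d21:- -> H0
  lookup 32.143.179.150: bits 00 walk d0:H0→d1:-→d2:- -> H0
  add 221.144.0.0/13 -> H2 at depth 13
  add 208.0.0.0/4 -> H0 at depth 4
  lookup 77.120.0.0: bits 0100110101111000 walk d0:H0→d1:-→d2:-→d3:-→d4:-→d5:-→d6:-→d7:-→d8:-→d9:-→d10:-→d11:-→d12:-→d13:H2→d14:-→d15:-→d16:- -> H2
  lookup 31.171.5.18: bits 00011111101010110000010100010010 walk d0:H0→d1:-→d2:-→d3:-→d4:-→d5:-→d6:-→d7:-→d8:-→d9:-→d10:-→d11:-→d12:H0→d13:-→d14:-→d15:-→d16:H0→d17:-→d18:-→d19:-→d20:-→d21:-→d22:-→d23:-→d24:-→d25:-→d26:-→d27:-→d28:H2→d29:-→d30:-→d31:-→d32:H1 -> H1
  add 31.171.5.16/28 -> H1 at depth 28
  lookup 31.171.5.18: bits 00011111101010110000010100010010 walk d0:H0→d1:-→d2:-→d3:-→d4:-→d5:-→d6:-→d7:-→d8:-→d9:-→d10:-→d11:-→d12:H0→d13:-→d14:-→d15:-→d16:H0→d17:-→d18:-→d19:-→d20:-→d21:-→d22:-→d23:-→d24:-→d25:-→d26:-→d27:-→d28:H1→d29:-→d30:-→d31:-→d32:H1 -> H1
  lookup 77.120.239.0: bits 010011010111100011101111 walk d0:H0→d1:-→d2:-→d3:-→d4:-→d5:-→d6:-→d7:-→d8:-→d9:-→d10:-→d11:-→d12:-→d13:H2→d14:-→d15:-→d16:-→d17:-→d18:-→d19:-→d20:-→d21:-→d22:-→d23:-→d24:H1 -> H1
  add 221.144.0.0/12 -> H2 at depth 12
  add 31.171.4.0/23 -> H2 at depth 23
  add 77.120.224.0/20 -> H0 at depth 20
  lookup 31.160.0.15: bits 000111111010 walk d0:H0→d1:-→d2:-→d3:-→d4:-→d5:-→d6:-→d7:-→d8:-→d9:-→d10:-→d11:-→d12:H0 -> H0
  lookup 77.120.3.188: bits 0100110101111000 walk d0:H0→d1:-→d2:-→d3:-→d4:-→d5:-→d6:-→d7:-→d8:-→d9:-→d10:-→d11:-→d12:-→d13:H2→d14:-→d15:-→d16:- -> H2

== LOOKUPS ==
["H2","H1","H0","H2","H1","H1","H0","H0","H0","H0","H2","H1","H1","H1","H0","H2"]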